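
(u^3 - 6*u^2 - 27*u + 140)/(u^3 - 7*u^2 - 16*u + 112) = (u + 5)/(u + 4)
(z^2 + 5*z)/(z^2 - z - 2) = z*(z + 5)/(z^2 - z - 2)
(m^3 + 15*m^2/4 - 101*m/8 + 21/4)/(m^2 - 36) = (8*m^2 - 18*m + 7)/(8*(m - 6))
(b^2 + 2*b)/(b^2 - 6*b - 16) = b/(b - 8)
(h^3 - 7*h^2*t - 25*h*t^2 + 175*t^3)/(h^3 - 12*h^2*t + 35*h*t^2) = (h + 5*t)/h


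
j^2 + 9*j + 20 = (j + 4)*(j + 5)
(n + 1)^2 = n^2 + 2*n + 1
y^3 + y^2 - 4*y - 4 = (y - 2)*(y + 1)*(y + 2)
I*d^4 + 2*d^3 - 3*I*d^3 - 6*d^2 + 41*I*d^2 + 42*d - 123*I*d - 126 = (d - 3)*(d - 7*I)*(d + 6*I)*(I*d + 1)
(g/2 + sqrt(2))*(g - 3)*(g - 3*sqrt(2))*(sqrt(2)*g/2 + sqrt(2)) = sqrt(2)*g^4/4 - g^3/2 - sqrt(2)*g^3/4 - 9*sqrt(2)*g^2/2 + g^2/2 + 3*g + 3*sqrt(2)*g + 18*sqrt(2)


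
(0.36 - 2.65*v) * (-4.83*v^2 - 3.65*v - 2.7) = 12.7995*v^3 + 7.9337*v^2 + 5.841*v - 0.972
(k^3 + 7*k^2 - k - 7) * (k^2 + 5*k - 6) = k^5 + 12*k^4 + 28*k^3 - 54*k^2 - 29*k + 42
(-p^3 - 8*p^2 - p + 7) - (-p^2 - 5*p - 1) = -p^3 - 7*p^2 + 4*p + 8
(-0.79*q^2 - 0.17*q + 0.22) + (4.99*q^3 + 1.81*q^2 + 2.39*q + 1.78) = 4.99*q^3 + 1.02*q^2 + 2.22*q + 2.0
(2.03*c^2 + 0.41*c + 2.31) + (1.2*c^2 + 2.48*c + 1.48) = 3.23*c^2 + 2.89*c + 3.79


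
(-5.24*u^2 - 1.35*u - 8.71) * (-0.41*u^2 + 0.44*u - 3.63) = 2.1484*u^4 - 1.7521*u^3 + 21.9983*u^2 + 1.0681*u + 31.6173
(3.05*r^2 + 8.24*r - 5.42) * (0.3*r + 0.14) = 0.915*r^3 + 2.899*r^2 - 0.4724*r - 0.7588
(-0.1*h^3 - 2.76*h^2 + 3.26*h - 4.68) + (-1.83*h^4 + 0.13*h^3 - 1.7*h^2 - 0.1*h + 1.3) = -1.83*h^4 + 0.03*h^3 - 4.46*h^2 + 3.16*h - 3.38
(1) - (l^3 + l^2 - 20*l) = -l^3 - l^2 + 20*l + 1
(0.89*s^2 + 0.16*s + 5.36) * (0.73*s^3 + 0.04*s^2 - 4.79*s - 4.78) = 0.6497*s^5 + 0.1524*s^4 - 0.343899999999999*s^3 - 4.8062*s^2 - 26.4392*s - 25.6208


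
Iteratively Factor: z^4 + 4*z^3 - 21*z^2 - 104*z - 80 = (z + 1)*(z^3 + 3*z^2 - 24*z - 80) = (z + 1)*(z + 4)*(z^2 - z - 20) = (z - 5)*(z + 1)*(z + 4)*(z + 4)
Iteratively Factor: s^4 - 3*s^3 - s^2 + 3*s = (s - 1)*(s^3 - 2*s^2 - 3*s) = (s - 3)*(s - 1)*(s^2 + s) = (s - 3)*(s - 1)*(s + 1)*(s)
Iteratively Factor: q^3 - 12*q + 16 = (q - 2)*(q^2 + 2*q - 8) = (q - 2)*(q + 4)*(q - 2)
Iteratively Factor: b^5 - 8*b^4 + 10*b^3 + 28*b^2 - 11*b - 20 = (b + 1)*(b^4 - 9*b^3 + 19*b^2 + 9*b - 20) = (b - 5)*(b + 1)*(b^3 - 4*b^2 - b + 4) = (b - 5)*(b - 4)*(b + 1)*(b^2 - 1) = (b - 5)*(b - 4)*(b - 1)*(b + 1)*(b + 1)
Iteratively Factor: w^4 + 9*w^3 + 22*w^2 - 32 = (w + 4)*(w^3 + 5*w^2 + 2*w - 8) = (w - 1)*(w + 4)*(w^2 + 6*w + 8) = (w - 1)*(w + 2)*(w + 4)*(w + 4)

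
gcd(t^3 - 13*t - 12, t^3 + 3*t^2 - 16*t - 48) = t^2 - t - 12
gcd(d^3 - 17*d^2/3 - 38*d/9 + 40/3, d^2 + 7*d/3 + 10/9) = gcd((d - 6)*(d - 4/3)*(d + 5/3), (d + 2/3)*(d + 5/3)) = d + 5/3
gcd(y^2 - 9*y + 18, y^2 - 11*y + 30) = y - 6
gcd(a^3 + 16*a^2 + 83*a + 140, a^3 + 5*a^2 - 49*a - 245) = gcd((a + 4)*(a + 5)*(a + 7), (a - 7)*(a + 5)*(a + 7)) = a^2 + 12*a + 35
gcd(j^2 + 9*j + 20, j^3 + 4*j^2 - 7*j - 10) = j + 5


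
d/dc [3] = 0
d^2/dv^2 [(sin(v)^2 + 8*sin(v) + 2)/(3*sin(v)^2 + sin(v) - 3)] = (-69*sin(v)^5 - 85*sin(v)^4 - 303*sin(v)^3 + 28*sin(v)^2 + 390*sin(v) + 106)/(sin(v) - 3*cos(v)^2)^3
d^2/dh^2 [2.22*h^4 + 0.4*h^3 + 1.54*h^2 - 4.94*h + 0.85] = 26.64*h^2 + 2.4*h + 3.08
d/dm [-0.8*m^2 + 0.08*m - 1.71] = 0.08 - 1.6*m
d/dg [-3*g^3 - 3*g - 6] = -9*g^2 - 3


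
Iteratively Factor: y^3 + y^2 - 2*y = (y)*(y^2 + y - 2) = y*(y - 1)*(y + 2)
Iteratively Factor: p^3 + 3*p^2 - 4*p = (p)*(p^2 + 3*p - 4) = p*(p + 4)*(p - 1)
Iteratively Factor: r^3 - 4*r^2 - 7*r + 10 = (r - 1)*(r^2 - 3*r - 10) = (r - 5)*(r - 1)*(r + 2)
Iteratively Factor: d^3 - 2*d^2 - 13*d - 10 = (d - 5)*(d^2 + 3*d + 2) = (d - 5)*(d + 2)*(d + 1)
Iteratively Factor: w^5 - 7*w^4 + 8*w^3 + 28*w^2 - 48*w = (w + 2)*(w^4 - 9*w^3 + 26*w^2 - 24*w) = (w - 2)*(w + 2)*(w^3 - 7*w^2 + 12*w) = (w - 3)*(w - 2)*(w + 2)*(w^2 - 4*w) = w*(w - 3)*(w - 2)*(w + 2)*(w - 4)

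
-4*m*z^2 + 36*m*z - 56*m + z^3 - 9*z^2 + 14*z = (-4*m + z)*(z - 7)*(z - 2)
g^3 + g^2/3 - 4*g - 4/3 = (g - 2)*(g + 1/3)*(g + 2)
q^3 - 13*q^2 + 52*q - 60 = (q - 6)*(q - 5)*(q - 2)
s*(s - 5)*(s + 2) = s^3 - 3*s^2 - 10*s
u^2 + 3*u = u*(u + 3)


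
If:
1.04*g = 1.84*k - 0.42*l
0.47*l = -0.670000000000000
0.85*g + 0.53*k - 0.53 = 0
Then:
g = 0.61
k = 0.02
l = -1.43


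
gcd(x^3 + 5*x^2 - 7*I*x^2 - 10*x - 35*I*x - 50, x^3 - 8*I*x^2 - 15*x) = x - 5*I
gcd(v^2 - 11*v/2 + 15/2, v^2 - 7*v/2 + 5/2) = v - 5/2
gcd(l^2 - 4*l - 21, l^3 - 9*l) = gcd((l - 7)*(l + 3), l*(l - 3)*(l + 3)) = l + 3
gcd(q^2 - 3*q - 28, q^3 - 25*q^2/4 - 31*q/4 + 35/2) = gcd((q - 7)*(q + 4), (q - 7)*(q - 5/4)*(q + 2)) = q - 7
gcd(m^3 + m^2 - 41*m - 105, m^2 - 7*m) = m - 7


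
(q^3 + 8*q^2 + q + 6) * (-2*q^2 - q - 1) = -2*q^5 - 17*q^4 - 11*q^3 - 21*q^2 - 7*q - 6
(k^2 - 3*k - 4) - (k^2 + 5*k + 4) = -8*k - 8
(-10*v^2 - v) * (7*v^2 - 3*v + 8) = -70*v^4 + 23*v^3 - 77*v^2 - 8*v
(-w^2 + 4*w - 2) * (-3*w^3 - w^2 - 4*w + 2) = 3*w^5 - 11*w^4 + 6*w^3 - 16*w^2 + 16*w - 4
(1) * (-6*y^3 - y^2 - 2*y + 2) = -6*y^3 - y^2 - 2*y + 2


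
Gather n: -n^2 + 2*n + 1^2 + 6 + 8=-n^2 + 2*n + 15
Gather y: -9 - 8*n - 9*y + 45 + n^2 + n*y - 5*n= n^2 - 13*n + y*(n - 9) + 36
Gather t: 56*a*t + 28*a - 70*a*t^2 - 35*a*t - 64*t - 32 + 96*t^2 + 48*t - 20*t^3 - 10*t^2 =28*a - 20*t^3 + t^2*(86 - 70*a) + t*(21*a - 16) - 32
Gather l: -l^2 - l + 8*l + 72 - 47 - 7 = -l^2 + 7*l + 18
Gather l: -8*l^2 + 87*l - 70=-8*l^2 + 87*l - 70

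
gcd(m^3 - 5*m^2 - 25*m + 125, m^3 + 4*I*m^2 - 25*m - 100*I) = m^2 - 25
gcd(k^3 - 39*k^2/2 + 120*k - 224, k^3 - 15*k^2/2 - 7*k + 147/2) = k - 7/2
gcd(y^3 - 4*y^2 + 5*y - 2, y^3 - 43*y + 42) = y - 1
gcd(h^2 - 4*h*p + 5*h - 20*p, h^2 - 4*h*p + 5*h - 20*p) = -h^2 + 4*h*p - 5*h + 20*p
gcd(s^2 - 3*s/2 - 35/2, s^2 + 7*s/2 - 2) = 1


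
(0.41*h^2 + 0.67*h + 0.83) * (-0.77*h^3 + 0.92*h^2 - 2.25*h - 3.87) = -0.3157*h^5 - 0.1387*h^4 - 0.9452*h^3 - 2.3306*h^2 - 4.4604*h - 3.2121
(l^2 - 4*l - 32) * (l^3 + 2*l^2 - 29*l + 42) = l^5 - 2*l^4 - 69*l^3 + 94*l^2 + 760*l - 1344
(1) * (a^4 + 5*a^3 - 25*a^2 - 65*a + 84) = a^4 + 5*a^3 - 25*a^2 - 65*a + 84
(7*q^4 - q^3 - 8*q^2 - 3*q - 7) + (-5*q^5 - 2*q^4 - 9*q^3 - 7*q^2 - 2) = -5*q^5 + 5*q^4 - 10*q^3 - 15*q^2 - 3*q - 9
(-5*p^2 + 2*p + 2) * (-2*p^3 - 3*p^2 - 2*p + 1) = 10*p^5 + 11*p^4 - 15*p^2 - 2*p + 2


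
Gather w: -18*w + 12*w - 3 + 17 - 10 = 4 - 6*w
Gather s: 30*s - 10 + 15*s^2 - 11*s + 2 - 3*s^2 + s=12*s^2 + 20*s - 8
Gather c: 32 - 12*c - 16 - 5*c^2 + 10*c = -5*c^2 - 2*c + 16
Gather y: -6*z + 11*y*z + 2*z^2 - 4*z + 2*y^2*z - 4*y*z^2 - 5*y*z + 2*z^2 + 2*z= 2*y^2*z + y*(-4*z^2 + 6*z) + 4*z^2 - 8*z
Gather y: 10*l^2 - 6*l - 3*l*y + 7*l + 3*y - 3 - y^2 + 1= 10*l^2 + l - y^2 + y*(3 - 3*l) - 2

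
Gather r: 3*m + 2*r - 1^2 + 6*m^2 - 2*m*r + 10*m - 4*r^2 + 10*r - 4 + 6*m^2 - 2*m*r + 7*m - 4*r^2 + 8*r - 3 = 12*m^2 + 20*m - 8*r^2 + r*(20 - 4*m) - 8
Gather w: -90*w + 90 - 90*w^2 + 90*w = 90 - 90*w^2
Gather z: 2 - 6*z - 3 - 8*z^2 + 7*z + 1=-8*z^2 + z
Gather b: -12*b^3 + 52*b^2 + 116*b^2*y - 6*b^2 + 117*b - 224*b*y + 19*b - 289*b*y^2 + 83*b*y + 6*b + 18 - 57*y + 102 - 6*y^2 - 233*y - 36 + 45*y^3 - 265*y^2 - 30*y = -12*b^3 + b^2*(116*y + 46) + b*(-289*y^2 - 141*y + 142) + 45*y^3 - 271*y^2 - 320*y + 84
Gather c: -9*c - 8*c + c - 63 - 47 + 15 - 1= -16*c - 96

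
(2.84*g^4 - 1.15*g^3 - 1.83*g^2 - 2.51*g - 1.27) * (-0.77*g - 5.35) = -2.1868*g^5 - 14.3085*g^4 + 7.5616*g^3 + 11.7232*g^2 + 14.4064*g + 6.7945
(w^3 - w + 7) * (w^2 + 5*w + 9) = w^5 + 5*w^4 + 8*w^3 + 2*w^2 + 26*w + 63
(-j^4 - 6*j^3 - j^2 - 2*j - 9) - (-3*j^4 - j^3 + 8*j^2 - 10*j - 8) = 2*j^4 - 5*j^3 - 9*j^2 + 8*j - 1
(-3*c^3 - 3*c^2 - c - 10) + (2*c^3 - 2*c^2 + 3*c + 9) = -c^3 - 5*c^2 + 2*c - 1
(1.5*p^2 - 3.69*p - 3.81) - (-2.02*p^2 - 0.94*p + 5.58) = 3.52*p^2 - 2.75*p - 9.39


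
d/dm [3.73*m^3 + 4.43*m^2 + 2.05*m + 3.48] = 11.19*m^2 + 8.86*m + 2.05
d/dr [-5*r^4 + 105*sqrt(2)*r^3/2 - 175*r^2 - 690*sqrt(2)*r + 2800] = -20*r^3 + 315*sqrt(2)*r^2/2 - 350*r - 690*sqrt(2)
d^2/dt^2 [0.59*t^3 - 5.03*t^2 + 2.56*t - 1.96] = 3.54*t - 10.06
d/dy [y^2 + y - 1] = 2*y + 1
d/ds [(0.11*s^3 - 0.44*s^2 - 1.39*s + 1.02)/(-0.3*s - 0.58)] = (-0.066*s^3 - 0.0594*s^2 + 0.5104*s + 1.1122)/(0.09*s^2 + 0.348*s + 0.3364)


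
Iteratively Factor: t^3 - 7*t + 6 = (t + 3)*(t^2 - 3*t + 2) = (t - 2)*(t + 3)*(t - 1)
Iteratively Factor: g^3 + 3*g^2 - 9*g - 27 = (g - 3)*(g^2 + 6*g + 9) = (g - 3)*(g + 3)*(g + 3)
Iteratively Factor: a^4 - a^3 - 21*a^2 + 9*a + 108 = (a - 4)*(a^3 + 3*a^2 - 9*a - 27) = (a - 4)*(a + 3)*(a^2 - 9) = (a - 4)*(a + 3)^2*(a - 3)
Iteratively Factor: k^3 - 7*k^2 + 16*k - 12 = (k - 2)*(k^2 - 5*k + 6) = (k - 3)*(k - 2)*(k - 2)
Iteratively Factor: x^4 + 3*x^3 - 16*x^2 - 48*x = (x + 4)*(x^3 - x^2 - 12*x) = (x - 4)*(x + 4)*(x^2 + 3*x) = (x - 4)*(x + 3)*(x + 4)*(x)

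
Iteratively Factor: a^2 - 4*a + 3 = (a - 3)*(a - 1)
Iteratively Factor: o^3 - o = (o - 1)*(o^2 + o) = o*(o - 1)*(o + 1)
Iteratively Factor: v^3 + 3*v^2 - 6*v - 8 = (v + 4)*(v^2 - v - 2) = (v + 1)*(v + 4)*(v - 2)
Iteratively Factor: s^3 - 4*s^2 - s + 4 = (s - 4)*(s^2 - 1) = (s - 4)*(s - 1)*(s + 1)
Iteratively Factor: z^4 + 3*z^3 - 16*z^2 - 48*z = (z + 3)*(z^3 - 16*z) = (z + 3)*(z + 4)*(z^2 - 4*z) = (z - 4)*(z + 3)*(z + 4)*(z)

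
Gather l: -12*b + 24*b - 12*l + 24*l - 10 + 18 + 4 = 12*b + 12*l + 12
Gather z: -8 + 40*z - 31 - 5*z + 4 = 35*z - 35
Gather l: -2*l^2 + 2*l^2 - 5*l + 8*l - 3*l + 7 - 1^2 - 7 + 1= 0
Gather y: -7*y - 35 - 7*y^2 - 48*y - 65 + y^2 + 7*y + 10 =-6*y^2 - 48*y - 90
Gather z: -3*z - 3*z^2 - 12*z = -3*z^2 - 15*z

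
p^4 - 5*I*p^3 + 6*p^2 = p^2*(p - 6*I)*(p + I)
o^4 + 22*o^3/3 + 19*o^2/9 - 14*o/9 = o*(o - 1/3)*(o + 2/3)*(o + 7)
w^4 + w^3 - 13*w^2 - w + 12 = (w - 3)*(w - 1)*(w + 1)*(w + 4)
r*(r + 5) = r^2 + 5*r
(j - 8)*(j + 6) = j^2 - 2*j - 48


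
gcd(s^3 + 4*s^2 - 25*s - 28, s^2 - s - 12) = s - 4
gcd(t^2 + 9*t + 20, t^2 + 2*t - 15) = t + 5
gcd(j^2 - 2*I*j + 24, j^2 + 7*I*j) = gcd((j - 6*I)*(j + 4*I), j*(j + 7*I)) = 1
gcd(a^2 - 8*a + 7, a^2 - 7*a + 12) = 1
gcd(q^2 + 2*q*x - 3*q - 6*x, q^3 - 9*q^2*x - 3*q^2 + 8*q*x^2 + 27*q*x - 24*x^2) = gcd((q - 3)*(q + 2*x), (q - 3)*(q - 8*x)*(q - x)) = q - 3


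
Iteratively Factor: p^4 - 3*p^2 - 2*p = (p)*(p^3 - 3*p - 2) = p*(p + 1)*(p^2 - p - 2) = p*(p - 2)*(p + 1)*(p + 1)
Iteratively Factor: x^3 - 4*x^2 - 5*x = (x)*(x^2 - 4*x - 5) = x*(x - 5)*(x + 1)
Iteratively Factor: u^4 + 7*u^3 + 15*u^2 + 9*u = (u)*(u^3 + 7*u^2 + 15*u + 9) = u*(u + 1)*(u^2 + 6*u + 9) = u*(u + 1)*(u + 3)*(u + 3)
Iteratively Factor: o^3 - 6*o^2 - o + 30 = (o + 2)*(o^2 - 8*o + 15) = (o - 3)*(o + 2)*(o - 5)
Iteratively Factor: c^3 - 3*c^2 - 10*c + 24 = (c - 2)*(c^2 - c - 12) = (c - 2)*(c + 3)*(c - 4)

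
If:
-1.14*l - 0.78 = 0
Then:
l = -0.68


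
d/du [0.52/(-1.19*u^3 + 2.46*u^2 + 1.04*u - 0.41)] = (1.8564*u^2 - 2.5584*u - 0.5408)/(1.19*u^3 - 2.46*u^2 - 1.04*u + 0.41)^2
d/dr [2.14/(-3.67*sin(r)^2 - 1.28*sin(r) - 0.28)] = (15.7076*sin(r) + 2.7392)*cos(r)/(3.67*sin(r)^2 + 1.28*sin(r) + 0.28)^2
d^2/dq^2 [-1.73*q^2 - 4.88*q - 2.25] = -3.46000000000000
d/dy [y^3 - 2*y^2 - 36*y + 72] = 3*y^2 - 4*y - 36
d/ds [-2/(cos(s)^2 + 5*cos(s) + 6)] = -2*(2*cos(s) + 5)*sin(s)/(cos(s)^2 + 5*cos(s) + 6)^2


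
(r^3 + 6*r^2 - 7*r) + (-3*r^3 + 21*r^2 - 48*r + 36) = -2*r^3 + 27*r^2 - 55*r + 36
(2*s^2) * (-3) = -6*s^2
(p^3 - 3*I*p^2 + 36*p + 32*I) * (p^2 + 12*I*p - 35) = p^5 + 9*I*p^4 + 37*p^3 + 569*I*p^2 - 1644*p - 1120*I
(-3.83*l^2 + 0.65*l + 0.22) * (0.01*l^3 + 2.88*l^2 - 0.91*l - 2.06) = -0.0383*l^5 - 11.0239*l^4 + 5.3595*l^3 + 7.9319*l^2 - 1.5392*l - 0.4532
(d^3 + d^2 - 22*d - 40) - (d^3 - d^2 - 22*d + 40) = 2*d^2 - 80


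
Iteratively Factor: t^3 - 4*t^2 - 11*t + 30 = (t + 3)*(t^2 - 7*t + 10) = (t - 2)*(t + 3)*(t - 5)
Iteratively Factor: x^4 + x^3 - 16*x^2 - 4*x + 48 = (x - 3)*(x^3 + 4*x^2 - 4*x - 16) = (x - 3)*(x + 4)*(x^2 - 4) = (x - 3)*(x - 2)*(x + 4)*(x + 2)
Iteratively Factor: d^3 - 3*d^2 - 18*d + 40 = (d - 2)*(d^2 - d - 20) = (d - 2)*(d + 4)*(d - 5)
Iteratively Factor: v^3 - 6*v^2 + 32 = (v + 2)*(v^2 - 8*v + 16) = (v - 4)*(v + 2)*(v - 4)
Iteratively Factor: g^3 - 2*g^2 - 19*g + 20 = (g - 1)*(g^2 - g - 20) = (g - 5)*(g - 1)*(g + 4)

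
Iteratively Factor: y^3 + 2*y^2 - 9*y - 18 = (y + 2)*(y^2 - 9) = (y + 2)*(y + 3)*(y - 3)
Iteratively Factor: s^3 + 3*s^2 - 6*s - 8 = (s - 2)*(s^2 + 5*s + 4) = (s - 2)*(s + 4)*(s + 1)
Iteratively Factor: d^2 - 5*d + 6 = (d - 2)*(d - 3)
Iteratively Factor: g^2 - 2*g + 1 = (g - 1)*(g - 1)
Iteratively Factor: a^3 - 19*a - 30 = (a - 5)*(a^2 + 5*a + 6) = (a - 5)*(a + 2)*(a + 3)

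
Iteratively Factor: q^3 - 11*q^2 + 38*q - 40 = (q - 5)*(q^2 - 6*q + 8) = (q - 5)*(q - 2)*(q - 4)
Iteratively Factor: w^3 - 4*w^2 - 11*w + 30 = (w + 3)*(w^2 - 7*w + 10) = (w - 5)*(w + 3)*(w - 2)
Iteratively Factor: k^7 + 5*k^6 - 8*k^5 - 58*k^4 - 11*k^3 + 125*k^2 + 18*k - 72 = (k + 1)*(k^6 + 4*k^5 - 12*k^4 - 46*k^3 + 35*k^2 + 90*k - 72) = (k + 1)*(k + 3)*(k^5 + k^4 - 15*k^3 - k^2 + 38*k - 24) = (k - 3)*(k + 1)*(k + 3)*(k^4 + 4*k^3 - 3*k^2 - 10*k + 8) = (k - 3)*(k + 1)*(k + 3)*(k + 4)*(k^3 - 3*k + 2) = (k - 3)*(k + 1)*(k + 2)*(k + 3)*(k + 4)*(k^2 - 2*k + 1) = (k - 3)*(k - 1)*(k + 1)*(k + 2)*(k + 3)*(k + 4)*(k - 1)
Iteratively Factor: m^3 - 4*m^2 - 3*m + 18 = (m - 3)*(m^2 - m - 6) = (m - 3)^2*(m + 2)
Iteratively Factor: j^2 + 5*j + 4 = (j + 4)*(j + 1)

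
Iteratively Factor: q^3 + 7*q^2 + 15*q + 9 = (q + 3)*(q^2 + 4*q + 3) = (q + 3)^2*(q + 1)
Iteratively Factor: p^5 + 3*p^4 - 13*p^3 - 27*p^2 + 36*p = (p)*(p^4 + 3*p^3 - 13*p^2 - 27*p + 36) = p*(p - 1)*(p^3 + 4*p^2 - 9*p - 36) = p*(p - 1)*(p + 4)*(p^2 - 9) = p*(p - 3)*(p - 1)*(p + 4)*(p + 3)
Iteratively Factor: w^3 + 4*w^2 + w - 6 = (w + 2)*(w^2 + 2*w - 3) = (w - 1)*(w + 2)*(w + 3)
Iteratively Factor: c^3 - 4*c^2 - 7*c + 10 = (c - 1)*(c^2 - 3*c - 10) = (c - 1)*(c + 2)*(c - 5)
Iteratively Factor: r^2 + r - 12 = (r + 4)*(r - 3)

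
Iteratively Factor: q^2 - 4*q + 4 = (q - 2)*(q - 2)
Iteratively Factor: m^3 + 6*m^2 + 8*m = (m)*(m^2 + 6*m + 8) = m*(m + 2)*(m + 4)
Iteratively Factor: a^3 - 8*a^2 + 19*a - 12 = (a - 4)*(a^2 - 4*a + 3) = (a - 4)*(a - 1)*(a - 3)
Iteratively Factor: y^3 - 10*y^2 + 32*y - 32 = (y - 2)*(y^2 - 8*y + 16) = (y - 4)*(y - 2)*(y - 4)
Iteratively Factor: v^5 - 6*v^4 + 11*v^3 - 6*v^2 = (v - 3)*(v^4 - 3*v^3 + 2*v^2) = v*(v - 3)*(v^3 - 3*v^2 + 2*v) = v*(v - 3)*(v - 2)*(v^2 - v) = v^2*(v - 3)*(v - 2)*(v - 1)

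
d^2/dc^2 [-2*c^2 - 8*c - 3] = -4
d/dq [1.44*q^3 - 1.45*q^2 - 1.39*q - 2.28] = 4.32*q^2 - 2.9*q - 1.39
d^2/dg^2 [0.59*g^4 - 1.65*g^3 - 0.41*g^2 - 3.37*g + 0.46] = 7.08*g^2 - 9.9*g - 0.82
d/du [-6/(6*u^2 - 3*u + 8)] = 18*(4*u - 1)/(6*u^2 - 3*u + 8)^2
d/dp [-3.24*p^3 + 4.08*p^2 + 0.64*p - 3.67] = -9.72*p^2 + 8.16*p + 0.64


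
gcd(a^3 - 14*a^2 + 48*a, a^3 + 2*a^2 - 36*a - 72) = a - 6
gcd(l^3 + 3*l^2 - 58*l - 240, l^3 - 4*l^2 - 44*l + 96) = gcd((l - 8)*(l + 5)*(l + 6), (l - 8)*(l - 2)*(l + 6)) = l^2 - 2*l - 48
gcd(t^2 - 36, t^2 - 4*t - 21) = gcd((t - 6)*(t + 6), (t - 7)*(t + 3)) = 1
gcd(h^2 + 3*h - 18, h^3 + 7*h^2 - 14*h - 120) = h + 6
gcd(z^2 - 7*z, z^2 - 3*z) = z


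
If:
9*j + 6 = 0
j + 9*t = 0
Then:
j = -2/3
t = 2/27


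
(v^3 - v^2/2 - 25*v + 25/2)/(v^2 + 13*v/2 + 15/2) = (2*v^2 - 11*v + 5)/(2*v + 3)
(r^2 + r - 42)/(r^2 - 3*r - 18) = (r + 7)/(r + 3)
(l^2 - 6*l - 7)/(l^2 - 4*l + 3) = (l^2 - 6*l - 7)/(l^2 - 4*l + 3)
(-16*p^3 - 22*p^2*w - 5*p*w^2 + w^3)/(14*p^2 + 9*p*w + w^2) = (-8*p^2 - 7*p*w + w^2)/(7*p + w)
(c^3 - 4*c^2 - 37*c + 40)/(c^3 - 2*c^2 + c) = (c^2 - 3*c - 40)/(c*(c - 1))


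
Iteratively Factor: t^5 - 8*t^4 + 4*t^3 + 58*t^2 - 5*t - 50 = (t + 2)*(t^4 - 10*t^3 + 24*t^2 + 10*t - 25) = (t + 1)*(t + 2)*(t^3 - 11*t^2 + 35*t - 25) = (t - 5)*(t + 1)*(t + 2)*(t^2 - 6*t + 5) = (t - 5)^2*(t + 1)*(t + 2)*(t - 1)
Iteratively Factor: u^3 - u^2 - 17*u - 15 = (u + 1)*(u^2 - 2*u - 15) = (u + 1)*(u + 3)*(u - 5)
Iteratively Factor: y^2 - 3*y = (y - 3)*(y)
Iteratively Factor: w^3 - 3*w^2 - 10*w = (w - 5)*(w^2 + 2*w) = (w - 5)*(w + 2)*(w)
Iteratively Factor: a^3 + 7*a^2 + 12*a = (a + 4)*(a^2 + 3*a) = (a + 3)*(a + 4)*(a)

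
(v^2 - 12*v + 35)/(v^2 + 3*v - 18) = (v^2 - 12*v + 35)/(v^2 + 3*v - 18)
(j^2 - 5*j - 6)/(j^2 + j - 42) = (j + 1)/(j + 7)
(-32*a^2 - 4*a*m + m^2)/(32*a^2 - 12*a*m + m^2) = (-4*a - m)/(4*a - m)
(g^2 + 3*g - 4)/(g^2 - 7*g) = (g^2 + 3*g - 4)/(g*(g - 7))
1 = 1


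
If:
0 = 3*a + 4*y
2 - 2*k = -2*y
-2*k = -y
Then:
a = 8/3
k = -1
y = -2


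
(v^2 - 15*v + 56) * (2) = 2*v^2 - 30*v + 112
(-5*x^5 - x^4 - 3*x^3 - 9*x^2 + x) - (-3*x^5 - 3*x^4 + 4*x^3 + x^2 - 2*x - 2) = -2*x^5 + 2*x^4 - 7*x^3 - 10*x^2 + 3*x + 2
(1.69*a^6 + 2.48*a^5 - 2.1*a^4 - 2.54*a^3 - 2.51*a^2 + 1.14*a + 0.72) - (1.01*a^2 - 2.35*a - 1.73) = 1.69*a^6 + 2.48*a^5 - 2.1*a^4 - 2.54*a^3 - 3.52*a^2 + 3.49*a + 2.45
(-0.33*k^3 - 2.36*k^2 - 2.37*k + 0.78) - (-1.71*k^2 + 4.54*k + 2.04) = -0.33*k^3 - 0.65*k^2 - 6.91*k - 1.26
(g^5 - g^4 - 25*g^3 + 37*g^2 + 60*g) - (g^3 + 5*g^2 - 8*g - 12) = g^5 - g^4 - 26*g^3 + 32*g^2 + 68*g + 12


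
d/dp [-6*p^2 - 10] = -12*p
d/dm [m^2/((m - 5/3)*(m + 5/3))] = -450*m/(81*m^4 - 450*m^2 + 625)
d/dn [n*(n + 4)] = 2*n + 4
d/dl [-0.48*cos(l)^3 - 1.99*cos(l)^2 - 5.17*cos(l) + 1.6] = (1.44*cos(l)^2 + 3.98*cos(l) + 5.17)*sin(l)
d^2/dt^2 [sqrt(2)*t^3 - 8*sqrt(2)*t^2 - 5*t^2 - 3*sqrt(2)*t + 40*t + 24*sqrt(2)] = 6*sqrt(2)*t - 16*sqrt(2) - 10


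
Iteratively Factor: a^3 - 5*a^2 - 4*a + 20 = (a - 5)*(a^2 - 4) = (a - 5)*(a + 2)*(a - 2)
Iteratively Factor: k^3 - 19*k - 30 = (k + 2)*(k^2 - 2*k - 15) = (k - 5)*(k + 2)*(k + 3)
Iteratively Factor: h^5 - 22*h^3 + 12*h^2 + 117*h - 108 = (h + 3)*(h^4 - 3*h^3 - 13*h^2 + 51*h - 36) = (h - 3)*(h + 3)*(h^3 - 13*h + 12) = (h - 3)*(h - 1)*(h + 3)*(h^2 + h - 12) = (h - 3)*(h - 1)*(h + 3)*(h + 4)*(h - 3)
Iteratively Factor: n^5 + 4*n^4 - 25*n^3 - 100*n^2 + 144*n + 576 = (n + 4)*(n^4 - 25*n^2 + 144) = (n + 3)*(n + 4)*(n^3 - 3*n^2 - 16*n + 48) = (n - 3)*(n + 3)*(n + 4)*(n^2 - 16) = (n - 3)*(n + 3)*(n + 4)^2*(n - 4)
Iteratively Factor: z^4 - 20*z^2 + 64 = (z + 4)*(z^3 - 4*z^2 - 4*z + 16) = (z - 2)*(z + 4)*(z^2 - 2*z - 8) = (z - 4)*(z - 2)*(z + 4)*(z + 2)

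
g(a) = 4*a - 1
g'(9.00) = 4.00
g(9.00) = 35.00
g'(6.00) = 4.00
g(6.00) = 23.00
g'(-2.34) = 4.00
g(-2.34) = -10.36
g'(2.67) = 4.00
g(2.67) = 9.68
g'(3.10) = 4.00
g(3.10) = 11.40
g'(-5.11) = 4.00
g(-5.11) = -21.44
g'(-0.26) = 4.00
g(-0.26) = -2.04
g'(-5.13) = 4.00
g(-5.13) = -21.52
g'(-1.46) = 4.00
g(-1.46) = -6.84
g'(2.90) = 4.00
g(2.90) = 10.60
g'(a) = 4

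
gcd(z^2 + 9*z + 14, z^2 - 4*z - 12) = z + 2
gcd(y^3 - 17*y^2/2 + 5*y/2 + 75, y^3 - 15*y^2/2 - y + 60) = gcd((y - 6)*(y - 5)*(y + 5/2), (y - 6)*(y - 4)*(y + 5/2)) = y^2 - 7*y/2 - 15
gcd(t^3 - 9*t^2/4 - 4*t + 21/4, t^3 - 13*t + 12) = t^2 - 4*t + 3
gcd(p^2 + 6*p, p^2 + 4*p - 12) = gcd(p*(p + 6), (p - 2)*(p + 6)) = p + 6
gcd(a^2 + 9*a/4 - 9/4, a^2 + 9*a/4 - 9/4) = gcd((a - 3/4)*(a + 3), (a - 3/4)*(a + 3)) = a^2 + 9*a/4 - 9/4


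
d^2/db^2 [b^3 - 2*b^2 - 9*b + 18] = 6*b - 4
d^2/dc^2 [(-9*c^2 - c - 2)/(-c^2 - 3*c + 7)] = 26*(-2*c^3 + 15*c^2 + 3*c + 38)/(c^6 + 9*c^5 + 6*c^4 - 99*c^3 - 42*c^2 + 441*c - 343)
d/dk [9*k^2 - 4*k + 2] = 18*k - 4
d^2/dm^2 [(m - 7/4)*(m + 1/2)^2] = 6*m - 3/2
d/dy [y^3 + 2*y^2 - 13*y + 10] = 3*y^2 + 4*y - 13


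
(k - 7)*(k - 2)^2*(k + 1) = k^4 - 10*k^3 + 21*k^2 + 4*k - 28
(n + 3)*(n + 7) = n^2 + 10*n + 21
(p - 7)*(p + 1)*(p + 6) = p^3 - 43*p - 42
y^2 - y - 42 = (y - 7)*(y + 6)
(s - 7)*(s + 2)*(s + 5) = s^3 - 39*s - 70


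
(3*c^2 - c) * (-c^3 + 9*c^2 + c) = -3*c^5 + 28*c^4 - 6*c^3 - c^2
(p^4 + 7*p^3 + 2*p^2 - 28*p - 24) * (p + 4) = p^5 + 11*p^4 + 30*p^3 - 20*p^2 - 136*p - 96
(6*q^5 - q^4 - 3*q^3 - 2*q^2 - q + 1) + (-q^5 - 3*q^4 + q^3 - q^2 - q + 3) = 5*q^5 - 4*q^4 - 2*q^3 - 3*q^2 - 2*q + 4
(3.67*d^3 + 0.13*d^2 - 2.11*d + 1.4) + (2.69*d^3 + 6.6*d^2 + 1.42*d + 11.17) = 6.36*d^3 + 6.73*d^2 - 0.69*d + 12.57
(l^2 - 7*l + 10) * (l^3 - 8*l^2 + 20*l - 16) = l^5 - 15*l^4 + 86*l^3 - 236*l^2 + 312*l - 160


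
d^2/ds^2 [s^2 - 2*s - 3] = 2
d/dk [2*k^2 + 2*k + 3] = 4*k + 2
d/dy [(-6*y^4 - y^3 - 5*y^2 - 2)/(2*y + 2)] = (-9*y^4 - 13*y^3 - 4*y^2 - 5*y + 1)/(y^2 + 2*y + 1)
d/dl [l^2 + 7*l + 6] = 2*l + 7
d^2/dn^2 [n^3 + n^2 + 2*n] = 6*n + 2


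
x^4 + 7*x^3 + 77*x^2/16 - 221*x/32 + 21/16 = (x - 1/2)*(x - 1/4)*(x + 7/4)*(x + 6)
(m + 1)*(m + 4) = m^2 + 5*m + 4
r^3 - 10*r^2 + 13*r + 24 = (r - 8)*(r - 3)*(r + 1)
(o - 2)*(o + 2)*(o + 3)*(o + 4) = o^4 + 7*o^3 + 8*o^2 - 28*o - 48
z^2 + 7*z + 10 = (z + 2)*(z + 5)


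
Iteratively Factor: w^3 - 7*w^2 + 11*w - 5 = (w - 1)*(w^2 - 6*w + 5) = (w - 5)*(w - 1)*(w - 1)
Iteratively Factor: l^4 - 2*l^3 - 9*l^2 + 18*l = (l + 3)*(l^3 - 5*l^2 + 6*l) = (l - 2)*(l + 3)*(l^2 - 3*l) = l*(l - 2)*(l + 3)*(l - 3)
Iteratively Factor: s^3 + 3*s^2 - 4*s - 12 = (s - 2)*(s^2 + 5*s + 6) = (s - 2)*(s + 3)*(s + 2)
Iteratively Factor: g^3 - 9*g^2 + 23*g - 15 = (g - 1)*(g^2 - 8*g + 15) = (g - 5)*(g - 1)*(g - 3)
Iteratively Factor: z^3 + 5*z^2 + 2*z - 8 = (z - 1)*(z^2 + 6*z + 8) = (z - 1)*(z + 4)*(z + 2)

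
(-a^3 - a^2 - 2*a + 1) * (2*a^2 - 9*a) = -2*a^5 + 7*a^4 + 5*a^3 + 20*a^2 - 9*a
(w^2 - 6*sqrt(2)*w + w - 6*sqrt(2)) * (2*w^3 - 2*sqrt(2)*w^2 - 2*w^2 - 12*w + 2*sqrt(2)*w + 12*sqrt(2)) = 2*w^5 - 14*sqrt(2)*w^4 + 10*w^3 - 12*w^2 + 98*sqrt(2)*w^2 - 168*w + 84*sqrt(2)*w - 144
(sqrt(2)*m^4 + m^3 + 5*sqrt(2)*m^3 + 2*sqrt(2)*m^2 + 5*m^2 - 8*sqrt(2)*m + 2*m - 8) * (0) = 0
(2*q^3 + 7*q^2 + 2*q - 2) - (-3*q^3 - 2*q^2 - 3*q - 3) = 5*q^3 + 9*q^2 + 5*q + 1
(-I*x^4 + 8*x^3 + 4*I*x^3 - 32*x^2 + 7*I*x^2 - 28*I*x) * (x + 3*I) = -I*x^5 + 11*x^4 + 4*I*x^4 - 44*x^3 + 31*I*x^3 - 21*x^2 - 124*I*x^2 + 84*x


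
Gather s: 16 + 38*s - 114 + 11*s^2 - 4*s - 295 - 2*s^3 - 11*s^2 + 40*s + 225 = -2*s^3 + 74*s - 168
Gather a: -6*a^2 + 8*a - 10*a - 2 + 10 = -6*a^2 - 2*a + 8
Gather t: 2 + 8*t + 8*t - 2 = 16*t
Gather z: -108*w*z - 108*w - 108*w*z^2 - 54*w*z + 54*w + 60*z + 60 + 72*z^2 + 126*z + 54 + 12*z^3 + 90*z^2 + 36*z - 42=-54*w + 12*z^3 + z^2*(162 - 108*w) + z*(222 - 162*w) + 72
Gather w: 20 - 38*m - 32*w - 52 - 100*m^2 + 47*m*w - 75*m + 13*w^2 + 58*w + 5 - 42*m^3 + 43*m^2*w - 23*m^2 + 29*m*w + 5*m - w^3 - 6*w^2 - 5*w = -42*m^3 - 123*m^2 - 108*m - w^3 + 7*w^2 + w*(43*m^2 + 76*m + 21) - 27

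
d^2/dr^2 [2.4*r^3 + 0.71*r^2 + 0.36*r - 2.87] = 14.4*r + 1.42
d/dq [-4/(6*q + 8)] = 6/(3*q + 4)^2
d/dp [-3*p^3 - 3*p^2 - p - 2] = -9*p^2 - 6*p - 1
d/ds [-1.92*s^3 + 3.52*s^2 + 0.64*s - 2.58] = -5.76*s^2 + 7.04*s + 0.64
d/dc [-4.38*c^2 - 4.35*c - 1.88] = -8.76*c - 4.35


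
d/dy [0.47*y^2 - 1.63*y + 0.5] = 0.94*y - 1.63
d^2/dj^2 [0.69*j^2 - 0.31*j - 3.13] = 1.38000000000000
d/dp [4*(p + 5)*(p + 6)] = 8*p + 44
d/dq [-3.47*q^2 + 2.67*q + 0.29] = 2.67 - 6.94*q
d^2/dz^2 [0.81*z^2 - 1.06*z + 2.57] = 1.62000000000000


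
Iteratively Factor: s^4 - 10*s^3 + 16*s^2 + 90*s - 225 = (s - 5)*(s^3 - 5*s^2 - 9*s + 45) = (s - 5)*(s + 3)*(s^2 - 8*s + 15) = (s - 5)^2*(s + 3)*(s - 3)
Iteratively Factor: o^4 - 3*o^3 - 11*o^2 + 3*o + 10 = (o + 1)*(o^3 - 4*o^2 - 7*o + 10) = (o + 1)*(o + 2)*(o^2 - 6*o + 5) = (o - 1)*(o + 1)*(o + 2)*(o - 5)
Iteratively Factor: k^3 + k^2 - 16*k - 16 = (k + 1)*(k^2 - 16) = (k - 4)*(k + 1)*(k + 4)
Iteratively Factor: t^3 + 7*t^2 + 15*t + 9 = (t + 1)*(t^2 + 6*t + 9) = (t + 1)*(t + 3)*(t + 3)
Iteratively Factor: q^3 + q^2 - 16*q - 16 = (q + 4)*(q^2 - 3*q - 4) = (q + 1)*(q + 4)*(q - 4)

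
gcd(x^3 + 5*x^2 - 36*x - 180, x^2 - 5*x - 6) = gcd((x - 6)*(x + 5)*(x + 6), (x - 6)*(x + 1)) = x - 6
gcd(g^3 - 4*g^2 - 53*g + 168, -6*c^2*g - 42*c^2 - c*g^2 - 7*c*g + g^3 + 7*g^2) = g + 7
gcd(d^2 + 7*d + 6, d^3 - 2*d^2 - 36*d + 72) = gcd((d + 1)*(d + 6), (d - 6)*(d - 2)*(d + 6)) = d + 6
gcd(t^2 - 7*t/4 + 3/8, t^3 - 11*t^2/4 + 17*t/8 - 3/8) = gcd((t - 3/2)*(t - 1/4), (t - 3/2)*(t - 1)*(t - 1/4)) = t^2 - 7*t/4 + 3/8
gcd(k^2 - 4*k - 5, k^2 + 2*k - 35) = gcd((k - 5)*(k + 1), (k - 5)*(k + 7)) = k - 5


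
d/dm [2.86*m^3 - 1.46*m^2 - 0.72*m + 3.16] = 8.58*m^2 - 2.92*m - 0.72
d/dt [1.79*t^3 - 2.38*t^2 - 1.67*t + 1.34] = 5.37*t^2 - 4.76*t - 1.67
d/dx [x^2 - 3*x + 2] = 2*x - 3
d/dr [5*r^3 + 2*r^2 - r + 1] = 15*r^2 + 4*r - 1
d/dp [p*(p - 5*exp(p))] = -p*(5*exp(p) - 1) + p - 5*exp(p)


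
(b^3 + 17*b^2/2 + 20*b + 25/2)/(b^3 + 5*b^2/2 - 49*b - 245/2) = (b^2 + 6*b + 5)/(b^2 - 49)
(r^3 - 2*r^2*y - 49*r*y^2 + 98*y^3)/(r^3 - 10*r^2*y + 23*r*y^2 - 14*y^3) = (-r - 7*y)/(-r + y)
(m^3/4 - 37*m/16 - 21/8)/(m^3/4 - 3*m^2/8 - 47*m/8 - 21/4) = (-4*m^3 + 37*m + 42)/(2*(-2*m^3 + 3*m^2 + 47*m + 42))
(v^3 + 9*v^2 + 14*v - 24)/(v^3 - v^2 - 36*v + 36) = (v + 4)/(v - 6)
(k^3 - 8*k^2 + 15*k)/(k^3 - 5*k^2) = (k - 3)/k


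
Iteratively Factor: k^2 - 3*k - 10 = (k + 2)*(k - 5)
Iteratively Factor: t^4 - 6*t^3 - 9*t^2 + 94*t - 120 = (t - 5)*(t^3 - t^2 - 14*t + 24) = (t - 5)*(t - 3)*(t^2 + 2*t - 8) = (t - 5)*(t - 3)*(t + 4)*(t - 2)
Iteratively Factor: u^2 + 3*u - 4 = (u + 4)*(u - 1)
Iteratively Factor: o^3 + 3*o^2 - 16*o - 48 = (o + 4)*(o^2 - o - 12) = (o + 3)*(o + 4)*(o - 4)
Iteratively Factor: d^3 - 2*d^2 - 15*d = (d + 3)*(d^2 - 5*d) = d*(d + 3)*(d - 5)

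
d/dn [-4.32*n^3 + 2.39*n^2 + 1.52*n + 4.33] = -12.96*n^2 + 4.78*n + 1.52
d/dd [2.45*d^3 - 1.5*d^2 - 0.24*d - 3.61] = 7.35*d^2 - 3.0*d - 0.24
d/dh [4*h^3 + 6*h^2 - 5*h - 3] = 12*h^2 + 12*h - 5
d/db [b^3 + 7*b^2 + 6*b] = 3*b^2 + 14*b + 6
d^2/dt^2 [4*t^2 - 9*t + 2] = 8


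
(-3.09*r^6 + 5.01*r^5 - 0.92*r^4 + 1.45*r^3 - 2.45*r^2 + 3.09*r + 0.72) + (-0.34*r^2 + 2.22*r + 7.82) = -3.09*r^6 + 5.01*r^5 - 0.92*r^4 + 1.45*r^3 - 2.79*r^2 + 5.31*r + 8.54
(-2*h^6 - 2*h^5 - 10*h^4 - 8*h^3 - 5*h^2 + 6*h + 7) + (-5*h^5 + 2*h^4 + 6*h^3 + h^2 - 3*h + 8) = -2*h^6 - 7*h^5 - 8*h^4 - 2*h^3 - 4*h^2 + 3*h + 15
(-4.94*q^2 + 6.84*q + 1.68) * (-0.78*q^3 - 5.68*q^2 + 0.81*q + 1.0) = 3.8532*q^5 + 22.724*q^4 - 44.163*q^3 - 8.942*q^2 + 8.2008*q + 1.68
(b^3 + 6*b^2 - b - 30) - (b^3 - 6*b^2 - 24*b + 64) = 12*b^2 + 23*b - 94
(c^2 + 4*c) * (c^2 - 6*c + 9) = c^4 - 2*c^3 - 15*c^2 + 36*c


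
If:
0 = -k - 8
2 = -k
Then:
No Solution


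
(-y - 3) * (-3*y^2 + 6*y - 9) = 3*y^3 + 3*y^2 - 9*y + 27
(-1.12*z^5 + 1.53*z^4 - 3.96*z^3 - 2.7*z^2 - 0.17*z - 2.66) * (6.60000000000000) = -7.392*z^5 + 10.098*z^4 - 26.136*z^3 - 17.82*z^2 - 1.122*z - 17.556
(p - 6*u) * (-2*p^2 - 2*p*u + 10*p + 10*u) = -2*p^3 + 10*p^2*u + 10*p^2 + 12*p*u^2 - 50*p*u - 60*u^2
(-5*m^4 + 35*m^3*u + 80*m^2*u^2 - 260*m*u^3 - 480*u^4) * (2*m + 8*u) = -10*m^5 + 30*m^4*u + 440*m^3*u^2 + 120*m^2*u^3 - 3040*m*u^4 - 3840*u^5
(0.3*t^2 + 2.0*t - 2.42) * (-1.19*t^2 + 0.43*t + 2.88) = -0.357*t^4 - 2.251*t^3 + 4.6038*t^2 + 4.7194*t - 6.9696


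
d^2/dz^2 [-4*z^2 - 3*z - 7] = -8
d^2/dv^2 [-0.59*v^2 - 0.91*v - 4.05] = -1.18000000000000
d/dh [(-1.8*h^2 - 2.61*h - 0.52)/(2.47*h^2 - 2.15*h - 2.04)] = (10.3167*h^2 + 9.9128*h + 4.2064)/(6.1009*h^4 - 10.621*h^3 - 5.4551*h^2 + 8.772*h + 4.1616)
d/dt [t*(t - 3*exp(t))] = -t*(3*exp(t) - 1) + t - 3*exp(t)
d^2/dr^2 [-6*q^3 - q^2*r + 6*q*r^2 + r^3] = 12*q + 6*r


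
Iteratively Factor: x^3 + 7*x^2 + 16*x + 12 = (x + 2)*(x^2 + 5*x + 6) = (x + 2)^2*(x + 3)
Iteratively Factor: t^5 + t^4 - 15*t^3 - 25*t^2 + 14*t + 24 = (t + 2)*(t^4 - t^3 - 13*t^2 + t + 12) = (t - 1)*(t + 2)*(t^3 - 13*t - 12) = (t - 1)*(t + 1)*(t + 2)*(t^2 - t - 12) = (t - 1)*(t + 1)*(t + 2)*(t + 3)*(t - 4)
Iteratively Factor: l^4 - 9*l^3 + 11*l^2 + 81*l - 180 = (l - 3)*(l^3 - 6*l^2 - 7*l + 60) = (l - 5)*(l - 3)*(l^2 - l - 12) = (l - 5)*(l - 4)*(l - 3)*(l + 3)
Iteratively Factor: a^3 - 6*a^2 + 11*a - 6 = (a - 3)*(a^2 - 3*a + 2) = (a - 3)*(a - 1)*(a - 2)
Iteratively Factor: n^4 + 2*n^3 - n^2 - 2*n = (n)*(n^3 + 2*n^2 - n - 2) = n*(n + 1)*(n^2 + n - 2) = n*(n + 1)*(n + 2)*(n - 1)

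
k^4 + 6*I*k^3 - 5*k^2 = k^2*(k + I)*(k + 5*I)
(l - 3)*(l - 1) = l^2 - 4*l + 3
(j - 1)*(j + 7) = j^2 + 6*j - 7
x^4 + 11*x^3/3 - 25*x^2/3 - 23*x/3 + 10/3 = (x - 2)*(x - 1/3)*(x + 1)*(x + 5)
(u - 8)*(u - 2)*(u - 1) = u^3 - 11*u^2 + 26*u - 16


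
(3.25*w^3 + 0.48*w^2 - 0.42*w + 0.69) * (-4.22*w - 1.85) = -13.715*w^4 - 8.0381*w^3 + 0.8844*w^2 - 2.1348*w - 1.2765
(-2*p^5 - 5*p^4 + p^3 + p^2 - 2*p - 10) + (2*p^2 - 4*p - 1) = -2*p^5 - 5*p^4 + p^3 + 3*p^2 - 6*p - 11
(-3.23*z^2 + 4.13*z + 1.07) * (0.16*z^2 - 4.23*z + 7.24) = -0.5168*z^4 + 14.3237*z^3 - 40.6839*z^2 + 25.3751*z + 7.7468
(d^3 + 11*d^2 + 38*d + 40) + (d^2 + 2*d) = d^3 + 12*d^2 + 40*d + 40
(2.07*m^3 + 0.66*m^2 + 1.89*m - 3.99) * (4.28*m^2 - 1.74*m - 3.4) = 8.8596*m^5 - 0.777*m^4 - 0.0971999999999995*m^3 - 22.6098*m^2 + 0.516600000000001*m + 13.566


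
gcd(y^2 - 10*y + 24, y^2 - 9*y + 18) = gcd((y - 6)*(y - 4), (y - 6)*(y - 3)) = y - 6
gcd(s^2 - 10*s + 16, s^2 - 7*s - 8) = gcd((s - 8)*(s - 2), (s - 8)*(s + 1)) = s - 8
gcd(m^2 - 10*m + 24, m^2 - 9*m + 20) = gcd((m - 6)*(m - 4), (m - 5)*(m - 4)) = m - 4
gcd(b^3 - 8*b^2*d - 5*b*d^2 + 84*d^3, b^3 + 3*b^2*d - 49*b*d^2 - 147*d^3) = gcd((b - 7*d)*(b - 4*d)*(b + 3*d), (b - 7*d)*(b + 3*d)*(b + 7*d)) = b^2 - 4*b*d - 21*d^2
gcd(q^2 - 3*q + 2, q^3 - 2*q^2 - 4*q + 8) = q - 2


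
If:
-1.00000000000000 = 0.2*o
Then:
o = -5.00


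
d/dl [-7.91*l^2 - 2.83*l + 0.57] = -15.82*l - 2.83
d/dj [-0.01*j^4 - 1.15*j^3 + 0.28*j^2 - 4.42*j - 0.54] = -0.04*j^3 - 3.45*j^2 + 0.56*j - 4.42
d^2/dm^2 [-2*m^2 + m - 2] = -4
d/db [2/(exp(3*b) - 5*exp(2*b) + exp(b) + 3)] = (-6*exp(2*b) + 20*exp(b) - 2)*exp(b)/(exp(3*b) - 5*exp(2*b) + exp(b) + 3)^2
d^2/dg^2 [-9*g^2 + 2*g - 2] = -18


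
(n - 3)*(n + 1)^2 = n^3 - n^2 - 5*n - 3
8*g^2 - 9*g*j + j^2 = (-8*g + j)*(-g + j)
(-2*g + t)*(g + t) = -2*g^2 - g*t + t^2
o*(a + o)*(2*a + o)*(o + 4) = 2*a^2*o^2 + 8*a^2*o + 3*a*o^3 + 12*a*o^2 + o^4 + 4*o^3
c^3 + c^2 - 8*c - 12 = (c - 3)*(c + 2)^2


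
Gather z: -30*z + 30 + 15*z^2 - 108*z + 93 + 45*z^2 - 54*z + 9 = 60*z^2 - 192*z + 132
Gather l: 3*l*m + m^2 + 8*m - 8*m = 3*l*m + m^2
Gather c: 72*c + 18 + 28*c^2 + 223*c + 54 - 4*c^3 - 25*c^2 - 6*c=-4*c^3 + 3*c^2 + 289*c + 72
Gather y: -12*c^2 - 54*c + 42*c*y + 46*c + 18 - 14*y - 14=-12*c^2 - 8*c + y*(42*c - 14) + 4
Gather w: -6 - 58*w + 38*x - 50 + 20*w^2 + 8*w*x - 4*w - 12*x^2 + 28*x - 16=20*w^2 + w*(8*x - 62) - 12*x^2 + 66*x - 72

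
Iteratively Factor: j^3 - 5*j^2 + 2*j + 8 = (j + 1)*(j^2 - 6*j + 8) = (j - 4)*(j + 1)*(j - 2)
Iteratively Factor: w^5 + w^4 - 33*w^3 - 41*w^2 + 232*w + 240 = (w - 5)*(w^4 + 6*w^3 - 3*w^2 - 56*w - 48) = (w - 5)*(w + 1)*(w^3 + 5*w^2 - 8*w - 48) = (w - 5)*(w - 3)*(w + 1)*(w^2 + 8*w + 16) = (w - 5)*(w - 3)*(w + 1)*(w + 4)*(w + 4)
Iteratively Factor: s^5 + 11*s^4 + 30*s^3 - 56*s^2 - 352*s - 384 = (s - 3)*(s^4 + 14*s^3 + 72*s^2 + 160*s + 128) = (s - 3)*(s + 4)*(s^3 + 10*s^2 + 32*s + 32) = (s - 3)*(s + 2)*(s + 4)*(s^2 + 8*s + 16) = (s - 3)*(s + 2)*(s + 4)^2*(s + 4)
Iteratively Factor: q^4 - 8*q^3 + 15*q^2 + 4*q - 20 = (q - 2)*(q^3 - 6*q^2 + 3*q + 10) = (q - 5)*(q - 2)*(q^2 - q - 2) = (q - 5)*(q - 2)^2*(q + 1)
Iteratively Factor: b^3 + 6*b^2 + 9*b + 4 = (b + 1)*(b^2 + 5*b + 4) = (b + 1)*(b + 4)*(b + 1)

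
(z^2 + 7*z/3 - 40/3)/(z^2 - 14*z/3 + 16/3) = (z + 5)/(z - 2)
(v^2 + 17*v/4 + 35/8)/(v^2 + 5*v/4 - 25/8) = (4*v + 7)/(4*v - 5)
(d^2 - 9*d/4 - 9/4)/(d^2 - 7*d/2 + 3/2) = (4*d + 3)/(2*(2*d - 1))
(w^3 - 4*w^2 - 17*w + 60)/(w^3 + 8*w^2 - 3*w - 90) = (w^2 - w - 20)/(w^2 + 11*w + 30)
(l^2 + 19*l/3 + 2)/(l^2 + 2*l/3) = (3*l^2 + 19*l + 6)/(l*(3*l + 2))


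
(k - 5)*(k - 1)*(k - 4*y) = k^3 - 4*k^2*y - 6*k^2 + 24*k*y + 5*k - 20*y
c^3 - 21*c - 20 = (c - 5)*(c + 1)*(c + 4)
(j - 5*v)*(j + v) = j^2 - 4*j*v - 5*v^2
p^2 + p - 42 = (p - 6)*(p + 7)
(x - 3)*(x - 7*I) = x^2 - 3*x - 7*I*x + 21*I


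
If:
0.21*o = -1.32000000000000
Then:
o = -6.29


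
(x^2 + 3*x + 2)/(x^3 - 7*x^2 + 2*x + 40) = (x + 1)/(x^2 - 9*x + 20)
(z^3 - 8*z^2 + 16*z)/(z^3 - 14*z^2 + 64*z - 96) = z/(z - 6)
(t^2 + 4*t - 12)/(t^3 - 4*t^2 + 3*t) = (t^2 + 4*t - 12)/(t*(t^2 - 4*t + 3))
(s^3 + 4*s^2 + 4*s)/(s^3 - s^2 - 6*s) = (s + 2)/(s - 3)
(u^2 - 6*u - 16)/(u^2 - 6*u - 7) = (-u^2 + 6*u + 16)/(-u^2 + 6*u + 7)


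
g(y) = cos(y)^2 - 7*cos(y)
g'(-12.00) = 2.85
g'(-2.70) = -3.76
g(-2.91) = 7.76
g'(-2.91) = -2.05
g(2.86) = 7.65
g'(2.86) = 2.48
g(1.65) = 0.56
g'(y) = -2*sin(y)*cos(y) + 7*sin(y)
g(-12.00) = -5.19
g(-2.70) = 7.15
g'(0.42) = 2.11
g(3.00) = 7.91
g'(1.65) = 7.14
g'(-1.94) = -7.20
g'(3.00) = 1.27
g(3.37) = 7.77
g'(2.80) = 2.98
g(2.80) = 7.48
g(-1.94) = 2.66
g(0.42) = -5.56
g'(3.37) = -2.03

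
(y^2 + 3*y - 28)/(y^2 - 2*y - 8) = (y + 7)/(y + 2)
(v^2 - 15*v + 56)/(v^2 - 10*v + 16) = (v - 7)/(v - 2)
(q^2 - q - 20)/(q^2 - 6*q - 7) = (-q^2 + q + 20)/(-q^2 + 6*q + 7)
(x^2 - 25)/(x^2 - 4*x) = (x^2 - 25)/(x*(x - 4))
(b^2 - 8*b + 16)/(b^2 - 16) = (b - 4)/(b + 4)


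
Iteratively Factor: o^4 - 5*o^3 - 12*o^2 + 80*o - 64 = (o + 4)*(o^3 - 9*o^2 + 24*o - 16) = (o - 1)*(o + 4)*(o^2 - 8*o + 16) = (o - 4)*(o - 1)*(o + 4)*(o - 4)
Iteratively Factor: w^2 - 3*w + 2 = (w - 2)*(w - 1)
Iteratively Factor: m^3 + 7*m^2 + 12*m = (m + 4)*(m^2 + 3*m) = m*(m + 4)*(m + 3)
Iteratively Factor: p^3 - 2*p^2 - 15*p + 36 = (p - 3)*(p^2 + p - 12) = (p - 3)^2*(p + 4)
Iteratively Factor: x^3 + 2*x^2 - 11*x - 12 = (x + 4)*(x^2 - 2*x - 3) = (x - 3)*(x + 4)*(x + 1)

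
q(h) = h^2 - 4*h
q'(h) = 2*h - 4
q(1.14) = -3.26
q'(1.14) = -1.72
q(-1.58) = 8.82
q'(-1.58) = -7.16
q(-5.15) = 47.12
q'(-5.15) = -14.30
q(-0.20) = 0.84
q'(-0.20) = -4.40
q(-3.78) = 29.41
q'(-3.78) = -11.56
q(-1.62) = 9.10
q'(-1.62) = -7.24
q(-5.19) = 47.70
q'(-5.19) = -14.38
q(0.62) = -2.10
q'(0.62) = -2.76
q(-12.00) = 192.00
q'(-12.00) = -28.00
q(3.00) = -3.00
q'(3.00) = 2.00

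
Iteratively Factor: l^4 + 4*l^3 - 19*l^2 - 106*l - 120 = (l + 2)*(l^3 + 2*l^2 - 23*l - 60) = (l + 2)*(l + 4)*(l^2 - 2*l - 15) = (l - 5)*(l + 2)*(l + 4)*(l + 3)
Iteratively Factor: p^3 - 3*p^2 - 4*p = (p)*(p^2 - 3*p - 4) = p*(p - 4)*(p + 1)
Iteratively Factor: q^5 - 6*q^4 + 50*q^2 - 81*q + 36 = (q - 4)*(q^4 - 2*q^3 - 8*q^2 + 18*q - 9) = (q - 4)*(q - 1)*(q^3 - q^2 - 9*q + 9) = (q - 4)*(q - 1)*(q + 3)*(q^2 - 4*q + 3) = (q - 4)*(q - 1)^2*(q + 3)*(q - 3)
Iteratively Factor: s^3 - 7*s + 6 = (s + 3)*(s^2 - 3*s + 2) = (s - 2)*(s + 3)*(s - 1)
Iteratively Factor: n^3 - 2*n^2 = (n)*(n^2 - 2*n) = n^2*(n - 2)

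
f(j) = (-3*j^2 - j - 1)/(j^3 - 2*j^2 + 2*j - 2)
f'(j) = (-6*j - 1)/(j^3 - 2*j^2 + 2*j - 2) + (-3*j^2 - j - 1)*(-3*j^2 + 4*j - 2)/(j^3 - 2*j^2 + 2*j - 2)^2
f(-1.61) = 0.49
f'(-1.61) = -0.05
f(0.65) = 2.30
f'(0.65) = 5.06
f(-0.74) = 0.38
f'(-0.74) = -0.18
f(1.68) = -24.40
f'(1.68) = 175.90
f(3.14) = -2.17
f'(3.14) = 1.38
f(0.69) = 2.51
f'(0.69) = 5.48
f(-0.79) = 0.39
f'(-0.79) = -0.19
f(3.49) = -1.77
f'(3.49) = 0.94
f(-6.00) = 0.34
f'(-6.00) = 0.04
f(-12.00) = 0.21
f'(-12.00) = 0.01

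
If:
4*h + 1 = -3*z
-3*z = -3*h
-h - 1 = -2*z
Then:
No Solution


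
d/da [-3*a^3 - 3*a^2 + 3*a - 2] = -9*a^2 - 6*a + 3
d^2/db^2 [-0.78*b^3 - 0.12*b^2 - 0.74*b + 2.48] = -4.68*b - 0.24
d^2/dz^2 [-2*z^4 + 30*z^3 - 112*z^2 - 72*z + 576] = -24*z^2 + 180*z - 224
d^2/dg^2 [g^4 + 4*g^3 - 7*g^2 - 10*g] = 12*g^2 + 24*g - 14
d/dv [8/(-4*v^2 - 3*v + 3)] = 8*(8*v + 3)/(4*v^2 + 3*v - 3)^2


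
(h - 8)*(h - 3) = h^2 - 11*h + 24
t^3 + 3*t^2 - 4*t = t*(t - 1)*(t + 4)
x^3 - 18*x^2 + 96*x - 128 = (x - 8)^2*(x - 2)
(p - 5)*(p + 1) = p^2 - 4*p - 5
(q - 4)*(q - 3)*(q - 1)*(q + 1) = q^4 - 7*q^3 + 11*q^2 + 7*q - 12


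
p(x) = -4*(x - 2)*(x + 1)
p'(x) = 4 - 8*x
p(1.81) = 2.14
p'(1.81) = -10.48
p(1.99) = 0.12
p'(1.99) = -11.92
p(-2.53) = -27.72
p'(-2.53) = 24.24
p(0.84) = 8.54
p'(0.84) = -2.72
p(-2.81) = -34.82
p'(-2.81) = 26.48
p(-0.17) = 7.20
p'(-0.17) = 5.36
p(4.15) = -44.29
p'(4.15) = -29.20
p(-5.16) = -119.14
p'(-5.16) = 45.28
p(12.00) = -520.00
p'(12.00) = -92.00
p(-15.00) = -952.00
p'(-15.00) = 124.00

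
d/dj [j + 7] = 1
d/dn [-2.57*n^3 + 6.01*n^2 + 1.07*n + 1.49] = -7.71*n^2 + 12.02*n + 1.07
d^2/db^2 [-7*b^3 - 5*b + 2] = -42*b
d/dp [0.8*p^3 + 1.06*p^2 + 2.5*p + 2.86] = 2.4*p^2 + 2.12*p + 2.5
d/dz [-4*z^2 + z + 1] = 1 - 8*z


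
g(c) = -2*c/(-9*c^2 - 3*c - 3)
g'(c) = -2*c*(18*c + 3)/(-9*c^2 - 3*c - 3)^2 - 2/(-9*c^2 - 3*c - 3) = 2*(1 - 3*c^2)/(3*(9*c^4 + 6*c^3 + 7*c^2 + 2*c + 1))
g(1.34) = 0.12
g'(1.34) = -0.05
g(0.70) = 0.15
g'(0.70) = -0.03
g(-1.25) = -0.19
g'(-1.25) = -0.12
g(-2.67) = -0.09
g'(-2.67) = -0.03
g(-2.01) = -0.12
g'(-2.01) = -0.06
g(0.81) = 0.14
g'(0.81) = -0.05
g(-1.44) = -0.17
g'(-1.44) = -0.10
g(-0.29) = -0.20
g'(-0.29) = 0.54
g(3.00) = 0.06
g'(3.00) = -0.02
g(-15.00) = -0.02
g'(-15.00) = 0.00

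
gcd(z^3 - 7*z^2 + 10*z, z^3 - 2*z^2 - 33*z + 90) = z - 5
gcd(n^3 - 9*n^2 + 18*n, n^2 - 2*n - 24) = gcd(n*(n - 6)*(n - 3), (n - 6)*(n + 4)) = n - 6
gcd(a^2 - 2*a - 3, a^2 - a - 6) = a - 3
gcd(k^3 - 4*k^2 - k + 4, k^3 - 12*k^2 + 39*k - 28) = k^2 - 5*k + 4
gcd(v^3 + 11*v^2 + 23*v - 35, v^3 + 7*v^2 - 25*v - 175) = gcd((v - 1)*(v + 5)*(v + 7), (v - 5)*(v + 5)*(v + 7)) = v^2 + 12*v + 35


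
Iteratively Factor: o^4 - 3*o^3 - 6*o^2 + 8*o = (o + 2)*(o^3 - 5*o^2 + 4*o) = o*(o + 2)*(o^2 - 5*o + 4) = o*(o - 4)*(o + 2)*(o - 1)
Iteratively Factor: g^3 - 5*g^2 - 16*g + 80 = (g + 4)*(g^2 - 9*g + 20) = (g - 4)*(g + 4)*(g - 5)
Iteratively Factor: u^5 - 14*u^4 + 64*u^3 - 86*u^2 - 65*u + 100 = (u - 5)*(u^4 - 9*u^3 + 19*u^2 + 9*u - 20) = (u - 5)*(u - 4)*(u^3 - 5*u^2 - u + 5) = (u - 5)*(u - 4)*(u + 1)*(u^2 - 6*u + 5) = (u - 5)*(u - 4)*(u - 1)*(u + 1)*(u - 5)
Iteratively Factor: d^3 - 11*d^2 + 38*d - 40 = (d - 4)*(d^2 - 7*d + 10) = (d - 4)*(d - 2)*(d - 5)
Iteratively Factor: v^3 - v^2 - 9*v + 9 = (v - 3)*(v^2 + 2*v - 3) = (v - 3)*(v + 3)*(v - 1)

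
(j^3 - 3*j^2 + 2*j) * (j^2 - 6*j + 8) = j^5 - 9*j^4 + 28*j^3 - 36*j^2 + 16*j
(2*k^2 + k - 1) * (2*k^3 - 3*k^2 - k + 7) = 4*k^5 - 4*k^4 - 7*k^3 + 16*k^2 + 8*k - 7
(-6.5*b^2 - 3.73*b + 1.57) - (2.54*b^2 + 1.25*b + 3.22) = -9.04*b^2 - 4.98*b - 1.65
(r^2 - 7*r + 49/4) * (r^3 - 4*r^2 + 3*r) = r^5 - 11*r^4 + 173*r^3/4 - 70*r^2 + 147*r/4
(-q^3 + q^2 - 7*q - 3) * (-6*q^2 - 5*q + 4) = 6*q^5 - q^4 + 33*q^3 + 57*q^2 - 13*q - 12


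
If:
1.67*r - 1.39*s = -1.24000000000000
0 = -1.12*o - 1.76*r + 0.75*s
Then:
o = 1.16680923866553 - 0.638312660393499*s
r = 0.832335329341317*s - 0.74251497005988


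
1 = 1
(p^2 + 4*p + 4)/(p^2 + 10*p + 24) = (p^2 + 4*p + 4)/(p^2 + 10*p + 24)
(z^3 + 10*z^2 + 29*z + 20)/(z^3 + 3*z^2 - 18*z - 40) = (z^2 + 5*z + 4)/(z^2 - 2*z - 8)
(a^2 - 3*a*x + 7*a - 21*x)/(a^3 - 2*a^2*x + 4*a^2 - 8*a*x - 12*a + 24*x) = (a^2 - 3*a*x + 7*a - 21*x)/(a^3 - 2*a^2*x + 4*a^2 - 8*a*x - 12*a + 24*x)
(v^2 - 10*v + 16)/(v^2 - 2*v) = (v - 8)/v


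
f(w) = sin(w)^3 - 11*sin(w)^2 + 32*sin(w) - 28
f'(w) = 3*sin(w)^2*cos(w) - 22*sin(w)*cos(w) + 32*cos(w)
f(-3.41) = -20.27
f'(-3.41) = -25.43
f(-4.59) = -6.10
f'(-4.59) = -1.60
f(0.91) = -9.10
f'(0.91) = 10.13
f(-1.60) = -71.98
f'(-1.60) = -1.66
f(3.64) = -45.92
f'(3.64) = -37.95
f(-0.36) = -40.68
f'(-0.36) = 37.55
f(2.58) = -13.93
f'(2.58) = -17.89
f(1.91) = -6.77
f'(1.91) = -4.63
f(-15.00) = -53.74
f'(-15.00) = -36.14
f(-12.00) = -13.84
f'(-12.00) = 17.77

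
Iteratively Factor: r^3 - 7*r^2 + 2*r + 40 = (r - 4)*(r^2 - 3*r - 10) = (r - 4)*(r + 2)*(r - 5)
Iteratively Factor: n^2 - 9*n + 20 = (n - 5)*(n - 4)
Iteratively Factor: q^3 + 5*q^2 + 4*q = (q)*(q^2 + 5*q + 4) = q*(q + 1)*(q + 4)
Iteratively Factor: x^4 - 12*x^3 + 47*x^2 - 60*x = (x - 5)*(x^3 - 7*x^2 + 12*x) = (x - 5)*(x - 3)*(x^2 - 4*x) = x*(x - 5)*(x - 3)*(x - 4)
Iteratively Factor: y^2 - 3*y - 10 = (y + 2)*(y - 5)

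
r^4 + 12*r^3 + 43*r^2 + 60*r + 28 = (r + 1)*(r + 2)^2*(r + 7)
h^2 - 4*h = h*(h - 4)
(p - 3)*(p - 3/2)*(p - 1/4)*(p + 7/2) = p^4 - 5*p^3/4 - 11*p^2 + 297*p/16 - 63/16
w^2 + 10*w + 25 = (w + 5)^2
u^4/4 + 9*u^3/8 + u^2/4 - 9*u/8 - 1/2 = (u/4 + 1)*(u - 1)*(u + 1/2)*(u + 1)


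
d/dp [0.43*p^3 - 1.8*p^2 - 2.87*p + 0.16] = 1.29*p^2 - 3.6*p - 2.87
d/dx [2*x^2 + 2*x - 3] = 4*x + 2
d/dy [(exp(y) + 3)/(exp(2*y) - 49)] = (-2*(exp(y) + 3)*exp(y) + exp(2*y) - 49)*exp(y)/(exp(2*y) - 49)^2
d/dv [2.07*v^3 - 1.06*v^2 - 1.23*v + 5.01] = 6.21*v^2 - 2.12*v - 1.23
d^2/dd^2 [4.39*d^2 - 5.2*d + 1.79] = 8.78000000000000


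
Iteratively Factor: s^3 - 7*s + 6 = (s - 1)*(s^2 + s - 6) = (s - 1)*(s + 3)*(s - 2)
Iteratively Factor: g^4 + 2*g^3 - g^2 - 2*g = (g + 2)*(g^3 - g) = g*(g + 2)*(g^2 - 1) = g*(g + 1)*(g + 2)*(g - 1)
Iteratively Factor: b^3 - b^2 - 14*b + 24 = (b + 4)*(b^2 - 5*b + 6) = (b - 2)*(b + 4)*(b - 3)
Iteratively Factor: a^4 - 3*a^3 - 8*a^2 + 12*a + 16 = (a + 2)*(a^3 - 5*a^2 + 2*a + 8) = (a - 4)*(a + 2)*(a^2 - a - 2) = (a - 4)*(a - 2)*(a + 2)*(a + 1)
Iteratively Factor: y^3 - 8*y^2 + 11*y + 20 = (y - 5)*(y^2 - 3*y - 4) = (y - 5)*(y + 1)*(y - 4)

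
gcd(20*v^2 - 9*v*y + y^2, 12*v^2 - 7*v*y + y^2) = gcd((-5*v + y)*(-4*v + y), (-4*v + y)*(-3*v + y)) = -4*v + y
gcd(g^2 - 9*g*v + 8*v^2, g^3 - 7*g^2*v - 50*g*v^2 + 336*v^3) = -g + 8*v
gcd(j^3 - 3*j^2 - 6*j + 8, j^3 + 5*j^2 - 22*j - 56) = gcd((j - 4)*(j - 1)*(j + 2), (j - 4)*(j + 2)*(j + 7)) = j^2 - 2*j - 8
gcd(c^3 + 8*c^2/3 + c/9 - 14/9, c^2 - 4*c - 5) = c + 1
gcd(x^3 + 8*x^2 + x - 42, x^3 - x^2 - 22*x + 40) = x - 2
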